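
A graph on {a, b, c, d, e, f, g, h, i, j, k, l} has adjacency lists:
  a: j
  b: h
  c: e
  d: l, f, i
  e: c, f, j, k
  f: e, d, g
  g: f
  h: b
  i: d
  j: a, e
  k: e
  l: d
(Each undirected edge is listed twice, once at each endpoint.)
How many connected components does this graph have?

Component: {b, h}
Component: {a, c, d, e, f, g, i, j, k, l}

2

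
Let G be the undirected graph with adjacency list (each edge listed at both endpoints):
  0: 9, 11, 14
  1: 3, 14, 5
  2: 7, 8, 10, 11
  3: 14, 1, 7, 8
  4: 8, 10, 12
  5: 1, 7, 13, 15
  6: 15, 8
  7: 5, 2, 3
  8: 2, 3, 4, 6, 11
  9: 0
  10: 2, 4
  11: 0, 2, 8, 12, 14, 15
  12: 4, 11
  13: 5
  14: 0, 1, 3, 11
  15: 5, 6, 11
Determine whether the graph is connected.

Starting from 0 and exploring outward reaches every vertex (0, 11, 9, 14, 15, 12, 2, 8, 1, 3, 5, 6, 4, 10, 7, 13); the graph is connected.

Yes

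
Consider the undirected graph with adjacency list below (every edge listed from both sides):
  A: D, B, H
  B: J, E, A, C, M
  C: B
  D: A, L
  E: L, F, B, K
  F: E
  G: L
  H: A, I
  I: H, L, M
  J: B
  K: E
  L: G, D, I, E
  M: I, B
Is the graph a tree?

|V| = 13, |E| = 15.
A tree on 13 vertices has exactly 12 edges; this graph has 15, so it contains a cycle and is not a tree.

No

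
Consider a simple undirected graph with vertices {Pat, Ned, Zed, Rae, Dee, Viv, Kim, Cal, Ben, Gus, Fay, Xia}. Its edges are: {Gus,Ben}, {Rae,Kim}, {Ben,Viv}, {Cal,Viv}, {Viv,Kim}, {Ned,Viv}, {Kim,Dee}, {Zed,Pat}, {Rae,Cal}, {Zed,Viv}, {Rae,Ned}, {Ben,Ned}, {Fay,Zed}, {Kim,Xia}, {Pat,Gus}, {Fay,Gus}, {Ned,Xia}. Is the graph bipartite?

No

Ned-Ben-Viv-Ned is an odd cycle (length 3), and a bipartite graph can contain only even cycles.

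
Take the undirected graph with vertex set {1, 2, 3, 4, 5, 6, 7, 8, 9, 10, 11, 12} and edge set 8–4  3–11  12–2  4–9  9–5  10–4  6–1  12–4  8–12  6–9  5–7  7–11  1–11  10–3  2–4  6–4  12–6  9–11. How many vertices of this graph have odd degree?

Degrees: 1:2, 2:2, 3:2, 4:6, 5:2, 6:4, 7:2, 8:2, 9:4, 10:2, 11:4, 12:4
Odd-degree vertices: none.

0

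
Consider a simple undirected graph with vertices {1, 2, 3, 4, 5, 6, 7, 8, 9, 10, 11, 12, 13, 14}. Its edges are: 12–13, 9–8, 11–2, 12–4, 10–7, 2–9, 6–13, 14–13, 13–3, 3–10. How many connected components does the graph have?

4

Component: {1}
Component: {5}
Component: {2, 8, 9, 11}
Component: {3, 4, 6, 7, 10, 12, 13, 14}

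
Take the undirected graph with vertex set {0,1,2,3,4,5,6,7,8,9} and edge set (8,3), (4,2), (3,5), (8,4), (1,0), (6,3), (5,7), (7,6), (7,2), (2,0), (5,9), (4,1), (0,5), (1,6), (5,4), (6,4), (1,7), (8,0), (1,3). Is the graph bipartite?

The cycle 3-6-1-3 has length 3, which is odd, so the graph is not bipartite.

No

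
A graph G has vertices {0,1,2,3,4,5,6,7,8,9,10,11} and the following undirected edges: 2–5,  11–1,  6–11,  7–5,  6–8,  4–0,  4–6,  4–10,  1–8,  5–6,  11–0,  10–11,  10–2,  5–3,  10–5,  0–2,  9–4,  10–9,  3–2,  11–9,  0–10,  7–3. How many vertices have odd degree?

4

Degrees: 0:4, 1:2, 2:4, 3:3, 4:4, 5:5, 6:4, 7:2, 8:2, 9:3, 10:6, 11:5
Odd-degree vertices: 3, 5, 9, 11.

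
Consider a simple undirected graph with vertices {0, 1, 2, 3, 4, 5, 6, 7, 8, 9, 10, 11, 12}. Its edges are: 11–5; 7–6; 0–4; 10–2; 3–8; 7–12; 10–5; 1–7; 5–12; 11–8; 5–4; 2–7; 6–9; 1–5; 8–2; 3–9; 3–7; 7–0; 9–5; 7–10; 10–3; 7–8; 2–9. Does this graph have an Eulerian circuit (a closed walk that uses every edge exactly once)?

Degrees: 0:2, 1:2, 2:4, 3:4, 4:2, 5:6, 6:2, 7:8, 8:4, 9:4, 10:4, 11:2, 12:2
All degrees are even and the non-isolated vertices are connected — an Eulerian circuit exists.

Yes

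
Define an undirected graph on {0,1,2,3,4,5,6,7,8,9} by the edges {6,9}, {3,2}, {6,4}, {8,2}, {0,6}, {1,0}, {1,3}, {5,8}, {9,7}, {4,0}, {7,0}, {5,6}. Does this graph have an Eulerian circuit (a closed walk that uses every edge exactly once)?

Degrees: 0:4, 1:2, 2:2, 3:2, 4:2, 5:2, 6:4, 7:2, 8:2, 9:2
Every vertex has even degree and the edges form a single connected piece, so an Eulerian circuit exists.

Yes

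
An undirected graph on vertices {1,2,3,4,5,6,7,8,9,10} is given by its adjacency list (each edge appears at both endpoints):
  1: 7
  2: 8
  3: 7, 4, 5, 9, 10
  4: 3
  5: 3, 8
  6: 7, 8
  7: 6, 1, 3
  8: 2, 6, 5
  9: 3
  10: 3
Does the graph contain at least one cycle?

The graph has 10 vertices, 10 edges, and 1 connected component.
Since 10 > 10 - 1, a cycle must exist; for instance 7-3-5-8-6-7.

Yes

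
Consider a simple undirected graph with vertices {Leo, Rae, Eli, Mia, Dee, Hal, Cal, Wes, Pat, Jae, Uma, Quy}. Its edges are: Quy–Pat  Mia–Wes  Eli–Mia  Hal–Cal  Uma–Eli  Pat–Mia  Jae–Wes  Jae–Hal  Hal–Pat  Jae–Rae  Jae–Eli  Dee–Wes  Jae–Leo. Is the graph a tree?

No

The graph has 12 vertices and 13 edges.
A tree on 12 vertices has exactly 11 edges; this graph has 13, so it contains a cycle and is not a tree.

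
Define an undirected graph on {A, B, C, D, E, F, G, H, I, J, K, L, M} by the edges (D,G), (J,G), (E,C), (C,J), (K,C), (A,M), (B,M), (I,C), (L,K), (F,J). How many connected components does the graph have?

Component: {H}
Component: {A, B, M}
Component: {C, D, E, F, G, I, J, K, L}

3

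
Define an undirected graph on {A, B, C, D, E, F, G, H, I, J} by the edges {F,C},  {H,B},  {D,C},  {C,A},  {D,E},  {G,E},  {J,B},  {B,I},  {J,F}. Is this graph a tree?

Yes

The graph has 10 vertices and 9 edges.
It is connected with exactly 9 edges, hence acyclic — it is a tree.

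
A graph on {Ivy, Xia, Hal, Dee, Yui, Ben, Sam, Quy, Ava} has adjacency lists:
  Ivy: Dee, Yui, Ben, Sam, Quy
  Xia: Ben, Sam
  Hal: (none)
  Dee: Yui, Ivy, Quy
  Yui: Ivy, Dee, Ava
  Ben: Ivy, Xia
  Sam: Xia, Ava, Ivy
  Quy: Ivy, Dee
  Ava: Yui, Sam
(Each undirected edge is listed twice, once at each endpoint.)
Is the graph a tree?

No

The graph has 9 vertices and 11 edges.
It splits into 2 components, so it cannot be a tree.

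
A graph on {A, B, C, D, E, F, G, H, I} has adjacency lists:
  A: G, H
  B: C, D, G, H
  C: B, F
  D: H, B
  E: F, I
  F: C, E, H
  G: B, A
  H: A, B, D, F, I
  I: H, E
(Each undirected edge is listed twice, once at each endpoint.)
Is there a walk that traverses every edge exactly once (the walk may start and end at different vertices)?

Degrees: A:2, B:4, C:2, D:2, E:2, F:3, G:2, H:5, I:2
Odd-degree vertices: F, H (2 total).
With 2 odd-degree vertices and all edges in one connected piece, an Eulerian trail exists (from F to H).

Yes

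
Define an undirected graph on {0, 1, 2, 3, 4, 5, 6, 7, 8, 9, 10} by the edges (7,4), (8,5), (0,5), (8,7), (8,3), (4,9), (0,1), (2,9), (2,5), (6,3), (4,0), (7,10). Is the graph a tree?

The graph has 11 vertices and 12 edges.
A tree on 11 vertices has exactly 10 edges; this graph has 12, so it contains a cycle and is not a tree.

No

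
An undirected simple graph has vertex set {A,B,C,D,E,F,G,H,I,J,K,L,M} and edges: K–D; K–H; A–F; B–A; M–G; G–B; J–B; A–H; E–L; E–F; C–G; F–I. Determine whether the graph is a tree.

The graph has 13 vertices and 12 edges.
It is connected with exactly 12 edges, hence acyclic — it is a tree.

Yes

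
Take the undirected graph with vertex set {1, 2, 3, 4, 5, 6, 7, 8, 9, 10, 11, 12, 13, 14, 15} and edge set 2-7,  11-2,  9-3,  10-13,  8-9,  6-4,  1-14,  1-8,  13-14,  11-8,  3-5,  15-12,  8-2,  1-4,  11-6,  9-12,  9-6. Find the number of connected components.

Component: {1, 2, 3, 4, 5, 6, 7, 8, 9, 10, 11, 12, 13, 14, 15}

1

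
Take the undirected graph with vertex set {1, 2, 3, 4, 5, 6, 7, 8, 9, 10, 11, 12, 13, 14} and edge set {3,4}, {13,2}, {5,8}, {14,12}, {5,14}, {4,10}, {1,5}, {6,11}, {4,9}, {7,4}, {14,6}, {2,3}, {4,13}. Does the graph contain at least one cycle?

Yes

|V| = 14, |E| = 13, number of components = 2.
Since 13 > 14 - 2, a cycle must exist; for instance 2-3-4-13-2.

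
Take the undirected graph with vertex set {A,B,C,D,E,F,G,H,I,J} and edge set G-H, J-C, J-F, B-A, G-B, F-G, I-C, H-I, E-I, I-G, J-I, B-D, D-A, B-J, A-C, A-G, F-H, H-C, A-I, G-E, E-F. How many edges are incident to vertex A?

Neighbors of A: B, C, D, G, I.

5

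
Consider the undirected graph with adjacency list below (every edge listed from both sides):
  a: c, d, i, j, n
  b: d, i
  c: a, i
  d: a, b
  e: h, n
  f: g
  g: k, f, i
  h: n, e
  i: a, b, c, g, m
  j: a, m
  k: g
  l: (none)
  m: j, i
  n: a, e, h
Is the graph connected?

Component: {l}
Component: {a, b, c, d, e, f, g, h, i, j, k, m, n}
There are 2 separate components, so the graph is not connected.

No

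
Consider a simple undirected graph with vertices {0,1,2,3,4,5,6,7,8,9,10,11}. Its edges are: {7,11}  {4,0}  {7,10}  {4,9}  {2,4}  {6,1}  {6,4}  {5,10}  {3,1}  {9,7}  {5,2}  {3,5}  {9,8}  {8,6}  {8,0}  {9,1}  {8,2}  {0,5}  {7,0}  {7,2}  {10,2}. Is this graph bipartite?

2-10-7-2 is an odd cycle (length 3), and a bipartite graph can contain only even cycles.

No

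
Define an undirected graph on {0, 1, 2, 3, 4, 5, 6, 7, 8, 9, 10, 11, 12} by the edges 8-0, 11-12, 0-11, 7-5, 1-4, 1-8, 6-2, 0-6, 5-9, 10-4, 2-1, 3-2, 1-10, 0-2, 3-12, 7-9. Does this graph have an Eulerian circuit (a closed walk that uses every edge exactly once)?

Degrees: 0:4, 1:4, 2:4, 3:2, 4:2, 5:2, 6:2, 7:2, 8:2, 9:2, 10:2, 11:2, 12:2
All degrees are even, but the edges lie in more than one component, so no single closed walk can cover them all.

No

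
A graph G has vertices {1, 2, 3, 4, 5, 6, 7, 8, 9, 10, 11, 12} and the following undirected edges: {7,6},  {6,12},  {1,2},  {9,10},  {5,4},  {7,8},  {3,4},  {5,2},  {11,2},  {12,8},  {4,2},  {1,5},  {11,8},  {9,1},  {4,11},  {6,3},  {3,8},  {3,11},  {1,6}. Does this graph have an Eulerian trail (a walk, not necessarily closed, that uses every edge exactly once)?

Degrees: 1:4, 2:4, 3:4, 4:4, 5:3, 6:4, 7:2, 8:4, 9:2, 10:1, 11:4, 12:2
Odd-degree vertices: 5, 10 (2 total).
The non-isolated vertices are connected and exactly 2 have odd degree, so an Eulerian trail exists (from 5 to 10).

Yes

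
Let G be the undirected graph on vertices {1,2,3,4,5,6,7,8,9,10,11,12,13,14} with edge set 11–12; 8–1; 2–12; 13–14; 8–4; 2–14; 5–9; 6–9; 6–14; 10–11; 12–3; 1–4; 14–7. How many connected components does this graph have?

2

Component: {1, 4, 8}
Component: {2, 3, 5, 6, 7, 9, 10, 11, 12, 13, 14}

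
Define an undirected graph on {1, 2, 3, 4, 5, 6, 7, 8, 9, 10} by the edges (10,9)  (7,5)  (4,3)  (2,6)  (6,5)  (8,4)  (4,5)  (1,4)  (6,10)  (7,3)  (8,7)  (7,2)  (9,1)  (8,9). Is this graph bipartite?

Yes

Color {4, 6, 7, 9} black and {1, 2, 3, 5, 8, 10} white. No edge joins two same-colored vertices, so the graph is bipartite.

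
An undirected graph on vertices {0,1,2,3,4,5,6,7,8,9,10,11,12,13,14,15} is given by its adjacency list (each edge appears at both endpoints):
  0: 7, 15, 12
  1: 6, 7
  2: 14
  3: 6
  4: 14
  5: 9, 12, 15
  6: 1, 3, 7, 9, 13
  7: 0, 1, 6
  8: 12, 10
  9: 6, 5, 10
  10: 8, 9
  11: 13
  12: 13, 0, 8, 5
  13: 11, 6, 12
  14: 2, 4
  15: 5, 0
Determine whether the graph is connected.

No

Component: {2, 4, 14}
Component: {0, 1, 3, 5, 6, 7, 8, 9, 10, 11, 12, 13, 15}
No edge joins these 2 groups, so the graph is disconnected.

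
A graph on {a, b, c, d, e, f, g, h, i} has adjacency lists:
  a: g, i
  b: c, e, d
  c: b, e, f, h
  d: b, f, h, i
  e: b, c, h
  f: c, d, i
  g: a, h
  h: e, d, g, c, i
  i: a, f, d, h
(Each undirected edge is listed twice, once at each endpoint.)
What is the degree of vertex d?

4

Neighbors of d: b, f, h, i.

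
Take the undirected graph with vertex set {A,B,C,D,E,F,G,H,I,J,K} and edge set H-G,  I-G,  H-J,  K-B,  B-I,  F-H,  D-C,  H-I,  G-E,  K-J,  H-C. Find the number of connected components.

2

Component: {A}
Component: {B, C, D, E, F, G, H, I, J, K}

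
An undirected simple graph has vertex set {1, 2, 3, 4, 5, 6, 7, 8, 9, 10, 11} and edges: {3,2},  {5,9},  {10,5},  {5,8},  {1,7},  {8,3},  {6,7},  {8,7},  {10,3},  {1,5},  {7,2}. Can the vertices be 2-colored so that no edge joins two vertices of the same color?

A valid 2-coloring puts {3, 4, 5, 7, 11} on one side and {1, 2, 6, 8, 9, 10} on the other; every edge crosses between the two sides.

Yes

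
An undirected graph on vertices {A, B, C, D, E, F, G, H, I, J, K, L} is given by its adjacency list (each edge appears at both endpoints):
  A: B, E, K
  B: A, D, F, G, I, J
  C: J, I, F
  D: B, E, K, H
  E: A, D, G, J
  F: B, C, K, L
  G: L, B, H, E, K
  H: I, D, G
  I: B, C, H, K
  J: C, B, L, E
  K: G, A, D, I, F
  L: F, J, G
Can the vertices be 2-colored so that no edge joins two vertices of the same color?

Yes

Color {B, C, E, H, K, L} black and {A, D, F, G, I, J} white. No edge joins two same-colored vertices, so the graph is bipartite.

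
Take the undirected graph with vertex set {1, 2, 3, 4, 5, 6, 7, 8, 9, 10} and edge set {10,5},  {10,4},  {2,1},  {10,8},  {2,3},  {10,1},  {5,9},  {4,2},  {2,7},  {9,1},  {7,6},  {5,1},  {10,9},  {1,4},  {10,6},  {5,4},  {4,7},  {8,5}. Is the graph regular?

No

Degrees: 1:5, 2:4, 3:1, 4:5, 5:5, 6:2, 7:3, 8:2, 9:3, 10:6
Degrees are not all equal (e.g. deg(3)=1 but deg(10)=6); not regular.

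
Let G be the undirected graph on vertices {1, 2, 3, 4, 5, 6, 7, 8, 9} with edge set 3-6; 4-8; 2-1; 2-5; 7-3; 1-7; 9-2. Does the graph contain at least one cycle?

The graph has 9 vertices, 7 edges, and 2 connected components.
A forest on 9 vertices with 2 components has exactly 7 edges, which matches — so no cycle.

No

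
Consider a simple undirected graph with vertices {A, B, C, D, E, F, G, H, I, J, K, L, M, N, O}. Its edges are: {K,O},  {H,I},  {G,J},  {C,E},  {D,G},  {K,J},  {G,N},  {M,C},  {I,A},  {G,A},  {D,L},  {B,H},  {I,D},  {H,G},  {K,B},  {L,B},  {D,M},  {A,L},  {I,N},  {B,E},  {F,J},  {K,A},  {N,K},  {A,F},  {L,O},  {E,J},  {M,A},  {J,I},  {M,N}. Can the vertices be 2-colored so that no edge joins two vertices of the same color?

D-G-H-B-L-D is an odd cycle (length 5), and a bipartite graph can contain only even cycles.

No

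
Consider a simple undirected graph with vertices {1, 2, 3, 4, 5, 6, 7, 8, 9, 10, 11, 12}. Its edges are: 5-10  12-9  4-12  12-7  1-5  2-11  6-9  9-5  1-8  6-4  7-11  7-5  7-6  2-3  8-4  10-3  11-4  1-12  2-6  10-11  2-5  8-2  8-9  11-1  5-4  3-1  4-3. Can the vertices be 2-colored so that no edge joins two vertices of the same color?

A valid 2-coloring puts {3, 5, 6, 8, 11, 12} on one side and {1, 2, 4, 7, 9, 10} on the other; every edge crosses between the two sides.

Yes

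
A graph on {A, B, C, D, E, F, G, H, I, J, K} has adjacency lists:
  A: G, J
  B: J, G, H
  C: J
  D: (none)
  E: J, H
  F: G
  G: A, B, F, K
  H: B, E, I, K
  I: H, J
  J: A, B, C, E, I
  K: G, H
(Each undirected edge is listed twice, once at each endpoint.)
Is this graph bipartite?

Yes

A valid 2-coloring puts {D, G, H, J} on one side and {A, B, C, E, F, I, K} on the other; every edge crosses between the two sides.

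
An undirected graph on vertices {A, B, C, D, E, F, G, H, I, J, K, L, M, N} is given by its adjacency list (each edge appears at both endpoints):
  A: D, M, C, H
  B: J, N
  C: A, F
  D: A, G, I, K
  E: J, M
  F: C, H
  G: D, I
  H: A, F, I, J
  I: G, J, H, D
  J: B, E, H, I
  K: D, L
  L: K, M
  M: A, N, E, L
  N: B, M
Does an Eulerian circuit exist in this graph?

Yes

Degrees: A:4, B:2, C:2, D:4, E:2, F:2, G:2, H:4, I:4, J:4, K:2, L:2, M:4, N:2
Every vertex has even degree and the edges form a single connected piece, so an Eulerian circuit exists.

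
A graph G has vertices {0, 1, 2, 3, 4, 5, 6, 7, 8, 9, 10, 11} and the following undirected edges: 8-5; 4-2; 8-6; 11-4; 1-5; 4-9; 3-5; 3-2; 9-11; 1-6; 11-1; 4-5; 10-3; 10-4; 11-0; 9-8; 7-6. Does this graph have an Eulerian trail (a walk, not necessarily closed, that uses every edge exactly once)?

Degrees: 0:1, 1:3, 2:2, 3:3, 4:5, 5:4, 6:3, 7:1, 8:3, 9:3, 10:2, 11:4
Odd-degree vertices: 0, 1, 3, 4, 6, 7, 8, 9 (8 total).
With 8 odd-degree vertices (more than two), no single trail can use every edge.

No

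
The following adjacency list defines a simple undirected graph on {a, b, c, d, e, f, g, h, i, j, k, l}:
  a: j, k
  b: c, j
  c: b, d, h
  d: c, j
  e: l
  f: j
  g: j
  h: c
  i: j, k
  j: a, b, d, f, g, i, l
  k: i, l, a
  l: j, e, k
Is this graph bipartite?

Yes

Color {c, e, j, k} black and {a, b, d, f, g, h, i, l} white. No edge joins two same-colored vertices, so the graph is bipartite.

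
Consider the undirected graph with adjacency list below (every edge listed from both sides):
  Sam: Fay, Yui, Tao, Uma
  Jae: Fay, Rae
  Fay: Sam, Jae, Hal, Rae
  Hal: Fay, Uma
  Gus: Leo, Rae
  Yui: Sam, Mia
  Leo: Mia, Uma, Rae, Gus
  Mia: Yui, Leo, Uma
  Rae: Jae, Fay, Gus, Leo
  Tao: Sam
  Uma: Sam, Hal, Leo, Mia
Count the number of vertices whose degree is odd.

Degrees: Sam:4, Jae:2, Fay:4, Hal:2, Gus:2, Yui:2, Leo:4, Mia:3, Rae:4, Tao:1, Uma:4
Odd-degree vertices: Mia, Tao.

2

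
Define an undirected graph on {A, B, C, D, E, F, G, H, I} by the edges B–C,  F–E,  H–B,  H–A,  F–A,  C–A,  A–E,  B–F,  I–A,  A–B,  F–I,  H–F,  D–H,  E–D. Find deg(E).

Neighbors of E: A, D, F.

3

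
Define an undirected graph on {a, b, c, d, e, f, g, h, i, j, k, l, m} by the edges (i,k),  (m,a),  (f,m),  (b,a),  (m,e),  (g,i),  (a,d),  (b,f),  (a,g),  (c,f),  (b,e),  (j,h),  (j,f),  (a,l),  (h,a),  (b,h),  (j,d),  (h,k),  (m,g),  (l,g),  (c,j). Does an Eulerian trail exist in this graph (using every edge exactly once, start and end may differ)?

Yes

Degrees: a:6, b:4, c:2, d:2, e:2, f:4, g:4, h:4, i:2, j:4, k:2, l:2, m:4
Odd-degree vertices: none (0 total).
With 0 odd-degree vertices and all edges in one connected piece, an Eulerian trail exists.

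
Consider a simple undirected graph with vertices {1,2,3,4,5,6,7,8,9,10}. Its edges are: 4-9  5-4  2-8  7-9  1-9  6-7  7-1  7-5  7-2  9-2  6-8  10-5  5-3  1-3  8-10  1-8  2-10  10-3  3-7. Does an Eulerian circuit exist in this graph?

Yes

Degrees: 1:4, 2:4, 3:4, 4:2, 5:4, 6:2, 7:6, 8:4, 9:4, 10:4
Every vertex has even degree and the edges form a single connected piece, so an Eulerian circuit exists.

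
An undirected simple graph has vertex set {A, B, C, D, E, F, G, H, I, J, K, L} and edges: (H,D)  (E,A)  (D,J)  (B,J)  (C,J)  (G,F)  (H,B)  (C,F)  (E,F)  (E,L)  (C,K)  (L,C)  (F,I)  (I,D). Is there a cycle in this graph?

Yes

The graph has 12 vertices, 14 edges, and 1 connected component.
One cycle is D-J-B-H-D.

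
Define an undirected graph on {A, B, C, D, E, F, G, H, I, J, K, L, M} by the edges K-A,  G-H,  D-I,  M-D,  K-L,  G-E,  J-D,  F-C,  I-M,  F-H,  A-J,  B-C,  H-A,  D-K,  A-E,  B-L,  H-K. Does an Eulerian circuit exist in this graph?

Degrees: A:4, B:2, C:2, D:4, E:2, F:2, G:2, H:4, I:2, J:2, K:4, L:2, M:2
Every vertex has even degree and the edges form a single connected piece, so an Eulerian circuit exists.

Yes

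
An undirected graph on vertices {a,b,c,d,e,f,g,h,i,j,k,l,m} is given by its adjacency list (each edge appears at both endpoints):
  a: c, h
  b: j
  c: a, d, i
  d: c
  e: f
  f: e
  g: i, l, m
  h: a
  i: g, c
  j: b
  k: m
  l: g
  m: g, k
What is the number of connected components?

Component: {b, j}
Component: {e, f}
Component: {a, c, d, g, h, i, k, l, m}

3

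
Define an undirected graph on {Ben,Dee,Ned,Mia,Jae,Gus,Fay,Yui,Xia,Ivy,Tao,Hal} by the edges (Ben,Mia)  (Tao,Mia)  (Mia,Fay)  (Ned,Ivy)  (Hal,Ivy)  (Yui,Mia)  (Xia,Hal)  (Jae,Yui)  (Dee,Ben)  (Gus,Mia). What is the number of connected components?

2

Component: {Ned, Xia, Ivy, Hal}
Component: {Ben, Dee, Mia, Jae, Gus, Fay, Yui, Tao}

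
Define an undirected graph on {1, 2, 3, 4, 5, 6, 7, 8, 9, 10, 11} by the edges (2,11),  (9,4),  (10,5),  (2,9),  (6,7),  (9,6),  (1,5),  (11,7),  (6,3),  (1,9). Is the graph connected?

No

Component: {8}
Component: {1, 2, 3, 4, 5, 6, 7, 9, 10, 11}
No edge joins these 2 groups, so the graph is disconnected.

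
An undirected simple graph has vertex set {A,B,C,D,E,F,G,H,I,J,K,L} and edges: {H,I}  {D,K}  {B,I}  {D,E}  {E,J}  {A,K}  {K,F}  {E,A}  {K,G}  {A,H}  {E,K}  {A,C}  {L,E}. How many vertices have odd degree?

8

Degrees: A:4, B:1, C:1, D:2, E:5, F:1, G:1, H:2, I:2, J:1, K:5, L:1
Odd-degree vertices: B, C, E, F, G, J, K, L.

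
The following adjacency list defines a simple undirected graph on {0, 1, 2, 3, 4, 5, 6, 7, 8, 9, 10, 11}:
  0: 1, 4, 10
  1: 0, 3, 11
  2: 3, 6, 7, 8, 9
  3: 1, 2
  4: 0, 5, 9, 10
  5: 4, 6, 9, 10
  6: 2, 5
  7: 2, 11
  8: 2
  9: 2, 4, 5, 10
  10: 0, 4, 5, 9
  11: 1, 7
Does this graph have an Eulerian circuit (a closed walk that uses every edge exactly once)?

No

Degrees: 0:3, 1:3, 2:5, 3:2, 4:4, 5:4, 6:2, 7:2, 8:1, 9:4, 10:4, 11:2
Vertices with odd degree: 0, 1, 2, 8. An Eulerian circuit requires all degrees even.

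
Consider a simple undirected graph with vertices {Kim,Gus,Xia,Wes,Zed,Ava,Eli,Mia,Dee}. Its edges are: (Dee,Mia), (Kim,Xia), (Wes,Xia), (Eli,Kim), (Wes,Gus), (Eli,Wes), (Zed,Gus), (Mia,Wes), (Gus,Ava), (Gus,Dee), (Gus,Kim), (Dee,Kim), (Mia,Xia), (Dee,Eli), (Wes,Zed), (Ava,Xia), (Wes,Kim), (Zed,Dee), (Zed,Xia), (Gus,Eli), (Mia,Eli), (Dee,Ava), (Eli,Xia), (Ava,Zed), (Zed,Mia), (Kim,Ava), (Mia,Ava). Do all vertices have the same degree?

Degrees: Kim:6, Gus:6, Xia:6, Wes:6, Zed:6, Ava:6, Eli:6, Mia:6, Dee:6
Every vertex has degree 6, so the graph is 6-regular.

Yes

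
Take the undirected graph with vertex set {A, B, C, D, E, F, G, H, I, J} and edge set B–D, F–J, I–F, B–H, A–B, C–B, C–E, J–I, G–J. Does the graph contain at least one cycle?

|V| = 10, |E| = 9, number of components = 2.
One cycle is F-I-J-F.

Yes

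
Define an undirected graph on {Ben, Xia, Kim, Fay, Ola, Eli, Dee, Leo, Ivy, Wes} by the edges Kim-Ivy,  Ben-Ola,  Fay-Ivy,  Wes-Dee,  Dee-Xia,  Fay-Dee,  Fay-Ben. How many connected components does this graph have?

Component: {Eli}
Component: {Leo}
Component: {Ben, Xia, Kim, Fay, Ola, Dee, Ivy, Wes}

3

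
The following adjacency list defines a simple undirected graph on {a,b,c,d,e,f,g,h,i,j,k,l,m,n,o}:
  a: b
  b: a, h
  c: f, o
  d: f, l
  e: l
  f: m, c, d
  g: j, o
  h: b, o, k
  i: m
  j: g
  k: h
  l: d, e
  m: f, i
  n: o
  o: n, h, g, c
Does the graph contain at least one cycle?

No

|V| = 15, |E| = 14, number of components = 1.
A forest on 15 vertices with 1 component has exactly 14 edges, which matches — so no cycle.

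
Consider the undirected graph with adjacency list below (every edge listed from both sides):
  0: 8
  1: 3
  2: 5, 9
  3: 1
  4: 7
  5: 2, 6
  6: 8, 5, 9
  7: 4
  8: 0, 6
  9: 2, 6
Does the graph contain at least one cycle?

Yes

|V| = 10, |E| = 8, number of components = 3.
One cycle is 6-9-2-5-6.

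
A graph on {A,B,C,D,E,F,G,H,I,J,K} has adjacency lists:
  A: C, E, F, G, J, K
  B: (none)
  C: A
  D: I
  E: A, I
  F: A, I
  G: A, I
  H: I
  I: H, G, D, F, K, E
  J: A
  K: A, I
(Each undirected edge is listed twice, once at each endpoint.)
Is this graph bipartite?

Yes

A valid 2-coloring puts {B, C, D, E, F, G, H, J, K} on one side and {A, I} on the other; every edge crosses between the two sides.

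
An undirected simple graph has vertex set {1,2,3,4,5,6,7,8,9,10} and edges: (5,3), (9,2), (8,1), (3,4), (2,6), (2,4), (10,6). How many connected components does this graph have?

Component: {7}
Component: {1, 8}
Component: {2, 3, 4, 5, 6, 9, 10}

3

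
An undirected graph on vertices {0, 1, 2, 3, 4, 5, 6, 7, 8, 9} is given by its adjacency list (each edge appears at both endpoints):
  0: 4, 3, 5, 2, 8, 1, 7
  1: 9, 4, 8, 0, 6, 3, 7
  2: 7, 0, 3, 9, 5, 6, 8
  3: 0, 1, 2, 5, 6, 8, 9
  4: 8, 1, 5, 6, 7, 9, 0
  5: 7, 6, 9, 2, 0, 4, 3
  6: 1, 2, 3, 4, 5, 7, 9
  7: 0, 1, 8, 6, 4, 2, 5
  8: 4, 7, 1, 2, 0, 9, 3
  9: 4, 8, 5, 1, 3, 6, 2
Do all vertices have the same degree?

Degrees: 0:7, 1:7, 2:7, 3:7, 4:7, 5:7, 6:7, 7:7, 8:7, 9:7
Every vertex has degree 7, so the graph is 7-regular.

Yes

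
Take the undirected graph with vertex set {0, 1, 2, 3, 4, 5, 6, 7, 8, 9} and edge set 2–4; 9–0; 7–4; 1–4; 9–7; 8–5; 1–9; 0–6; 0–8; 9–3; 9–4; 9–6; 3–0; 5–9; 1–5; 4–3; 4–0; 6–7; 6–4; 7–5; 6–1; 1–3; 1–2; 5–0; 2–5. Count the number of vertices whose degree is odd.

Degrees: 0:6, 1:6, 2:3, 3:4, 4:7, 5:6, 6:5, 7:4, 8:2, 9:7
Odd-degree vertices: 2, 4, 6, 9.

4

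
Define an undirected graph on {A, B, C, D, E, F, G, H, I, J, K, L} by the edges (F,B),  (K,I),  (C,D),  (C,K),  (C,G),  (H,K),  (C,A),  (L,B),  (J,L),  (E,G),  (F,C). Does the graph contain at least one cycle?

No

|V| = 12, |E| = 11, number of components = 1.
Since 11 = 12 - 1, the graph is a forest and contains no cycle.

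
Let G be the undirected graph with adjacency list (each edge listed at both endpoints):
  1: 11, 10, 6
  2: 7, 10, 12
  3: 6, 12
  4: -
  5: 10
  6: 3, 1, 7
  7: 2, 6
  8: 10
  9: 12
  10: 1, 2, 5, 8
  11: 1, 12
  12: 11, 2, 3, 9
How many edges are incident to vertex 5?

1

Neighbors of 5: 10.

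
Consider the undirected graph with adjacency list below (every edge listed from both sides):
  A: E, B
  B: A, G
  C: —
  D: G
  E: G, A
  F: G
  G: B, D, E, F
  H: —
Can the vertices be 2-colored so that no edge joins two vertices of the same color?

A valid 2-coloring puts {B, C, D, E, F, H} on one side and {A, G} on the other; every edge crosses between the two sides.

Yes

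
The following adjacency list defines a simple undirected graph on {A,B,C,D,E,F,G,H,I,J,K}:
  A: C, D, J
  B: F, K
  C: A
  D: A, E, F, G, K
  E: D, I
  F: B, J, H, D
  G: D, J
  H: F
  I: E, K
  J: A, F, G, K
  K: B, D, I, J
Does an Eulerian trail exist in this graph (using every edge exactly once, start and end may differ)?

Degrees: A:3, B:2, C:1, D:5, E:2, F:4, G:2, H:1, I:2, J:4, K:4
Odd-degree vertices: A, C, D, H (4 total).
An Eulerian trail requires 0 or 2 odd-degree vertices; here there are 4.

No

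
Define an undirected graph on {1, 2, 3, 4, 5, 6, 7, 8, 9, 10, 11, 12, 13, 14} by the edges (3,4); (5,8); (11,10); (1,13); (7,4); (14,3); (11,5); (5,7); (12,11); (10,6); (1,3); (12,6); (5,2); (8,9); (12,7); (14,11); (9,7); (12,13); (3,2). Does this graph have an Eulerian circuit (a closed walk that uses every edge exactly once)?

Degrees: 1:2, 2:2, 3:4, 4:2, 5:4, 6:2, 7:4, 8:2, 9:2, 10:2, 11:4, 12:4, 13:2, 14:2
All degrees are even and the non-isolated vertices are connected — an Eulerian circuit exists.

Yes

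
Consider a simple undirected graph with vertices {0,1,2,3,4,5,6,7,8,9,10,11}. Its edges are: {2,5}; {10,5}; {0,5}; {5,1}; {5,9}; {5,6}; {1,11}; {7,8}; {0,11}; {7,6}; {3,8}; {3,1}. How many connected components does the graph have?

2

Component: {4}
Component: {0, 1, 2, 3, 5, 6, 7, 8, 9, 10, 11}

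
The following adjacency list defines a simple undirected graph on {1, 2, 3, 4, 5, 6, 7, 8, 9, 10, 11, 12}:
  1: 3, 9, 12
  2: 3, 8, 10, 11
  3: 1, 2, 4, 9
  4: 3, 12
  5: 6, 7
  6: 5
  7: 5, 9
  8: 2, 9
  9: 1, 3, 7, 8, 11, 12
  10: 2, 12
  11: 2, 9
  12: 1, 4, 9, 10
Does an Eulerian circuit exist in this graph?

No

Degrees: 1:3, 2:4, 3:4, 4:2, 5:2, 6:1, 7:2, 8:2, 9:6, 10:2, 11:2, 12:4
1, 6 have odd degree; an Eulerian circuit needs every degree to be even, so none exists.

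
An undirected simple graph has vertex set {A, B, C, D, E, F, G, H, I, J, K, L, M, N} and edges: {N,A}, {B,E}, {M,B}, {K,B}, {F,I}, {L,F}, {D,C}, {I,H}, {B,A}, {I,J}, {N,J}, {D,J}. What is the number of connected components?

Component: {G}
Component: {A, B, C, D, E, F, H, I, J, K, L, M, N}

2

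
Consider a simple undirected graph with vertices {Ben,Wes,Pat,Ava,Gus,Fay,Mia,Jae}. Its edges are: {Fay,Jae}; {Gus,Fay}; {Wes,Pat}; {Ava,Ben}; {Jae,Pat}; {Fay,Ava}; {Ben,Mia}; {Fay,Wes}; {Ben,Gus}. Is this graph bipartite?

Yes

Partition the vertices as {Wes, Ava, Gus, Mia, Jae} vs {Ben, Pat, Fay}. Each listed edge has one endpoint in each part, so the graph is bipartite.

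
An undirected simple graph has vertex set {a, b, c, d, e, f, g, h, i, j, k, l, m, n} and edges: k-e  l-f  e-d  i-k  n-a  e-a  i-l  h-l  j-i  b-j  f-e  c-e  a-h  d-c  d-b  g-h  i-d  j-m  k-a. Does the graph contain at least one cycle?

Yes

The graph has 14 vertices, 19 edges, and 1 connected component.
One cycle is a-h-l-f-e-d-b-j-i-k-a.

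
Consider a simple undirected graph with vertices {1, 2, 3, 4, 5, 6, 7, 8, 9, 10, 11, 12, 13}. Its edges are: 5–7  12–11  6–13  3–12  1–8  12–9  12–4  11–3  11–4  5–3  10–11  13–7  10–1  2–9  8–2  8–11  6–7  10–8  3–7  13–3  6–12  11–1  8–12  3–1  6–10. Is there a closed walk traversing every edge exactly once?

Degrees: 1:4, 2:2, 3:6, 4:2, 5:2, 6:4, 7:4, 8:5, 9:2, 10:4, 11:6, 12:6, 13:3
Vertices with odd degree: 8, 13. An Eulerian circuit requires all degrees even.

No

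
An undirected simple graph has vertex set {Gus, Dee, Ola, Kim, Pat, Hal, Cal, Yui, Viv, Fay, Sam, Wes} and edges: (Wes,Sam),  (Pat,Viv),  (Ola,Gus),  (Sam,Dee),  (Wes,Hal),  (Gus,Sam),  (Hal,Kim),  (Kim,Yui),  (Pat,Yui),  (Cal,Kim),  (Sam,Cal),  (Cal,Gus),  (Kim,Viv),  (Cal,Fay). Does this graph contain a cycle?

Yes

The graph has 12 vertices, 14 edges, and 1 connected component.
Since 14 > 12 - 1, a cycle must exist; for instance Sam-Cal-Kim-Hal-Wes-Sam.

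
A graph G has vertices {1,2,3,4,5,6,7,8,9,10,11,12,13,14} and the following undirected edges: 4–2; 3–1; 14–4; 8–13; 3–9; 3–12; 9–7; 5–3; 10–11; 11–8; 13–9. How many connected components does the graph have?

Component: {6}
Component: {2, 4, 14}
Component: {1, 3, 5, 7, 8, 9, 10, 11, 12, 13}

3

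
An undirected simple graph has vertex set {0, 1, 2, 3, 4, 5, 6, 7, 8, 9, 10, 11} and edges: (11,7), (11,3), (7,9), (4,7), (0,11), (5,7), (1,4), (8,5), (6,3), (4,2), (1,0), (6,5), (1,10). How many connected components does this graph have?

1

Component: {0, 1, 2, 3, 4, 5, 6, 7, 8, 9, 10, 11}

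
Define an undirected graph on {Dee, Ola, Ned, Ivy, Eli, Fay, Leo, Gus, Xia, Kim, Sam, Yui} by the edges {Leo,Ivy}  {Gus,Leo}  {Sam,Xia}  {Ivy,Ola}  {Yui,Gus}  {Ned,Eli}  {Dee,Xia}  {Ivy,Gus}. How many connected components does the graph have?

Component: {Fay}
Component: {Kim}
Component: {Ned, Eli}
Component: {Dee, Xia, Sam}
Component: {Ola, Ivy, Leo, Gus, Yui}

5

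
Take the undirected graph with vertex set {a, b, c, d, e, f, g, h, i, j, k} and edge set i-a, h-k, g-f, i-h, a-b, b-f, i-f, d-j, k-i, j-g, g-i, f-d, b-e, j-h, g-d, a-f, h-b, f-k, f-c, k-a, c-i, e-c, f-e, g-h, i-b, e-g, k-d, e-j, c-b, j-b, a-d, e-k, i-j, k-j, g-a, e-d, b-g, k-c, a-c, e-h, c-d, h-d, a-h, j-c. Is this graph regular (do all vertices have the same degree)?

Degrees: a:8, b:8, c:8, d:8, e:8, f:8, g:8, h:8, i:8, j:8, k:8
All degrees equal 8; the graph is regular.

Yes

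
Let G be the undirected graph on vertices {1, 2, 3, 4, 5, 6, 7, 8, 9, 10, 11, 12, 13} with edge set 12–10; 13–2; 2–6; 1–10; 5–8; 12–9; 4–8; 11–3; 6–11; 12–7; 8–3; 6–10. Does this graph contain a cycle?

No

The graph has 13 vertices, 12 edges, and 1 connected component.
Since 12 = 13 - 1, the graph is a forest and contains no cycle.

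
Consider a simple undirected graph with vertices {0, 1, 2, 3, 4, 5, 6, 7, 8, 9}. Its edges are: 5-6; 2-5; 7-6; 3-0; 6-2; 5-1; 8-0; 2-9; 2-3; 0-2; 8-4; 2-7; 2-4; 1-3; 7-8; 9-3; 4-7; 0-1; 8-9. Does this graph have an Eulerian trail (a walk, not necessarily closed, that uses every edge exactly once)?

No

Degrees: 0:4, 1:3, 2:7, 3:4, 4:3, 5:3, 6:3, 7:4, 8:4, 9:3
Odd-degree vertices: 1, 2, 4, 5, 6, 9 (6 total).
With 6 odd-degree vertices (more than two), no single trail can use every edge.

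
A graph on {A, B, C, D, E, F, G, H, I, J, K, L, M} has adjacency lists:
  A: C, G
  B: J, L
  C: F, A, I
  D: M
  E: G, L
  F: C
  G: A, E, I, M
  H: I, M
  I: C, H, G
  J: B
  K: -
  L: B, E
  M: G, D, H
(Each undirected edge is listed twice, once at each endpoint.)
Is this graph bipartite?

Yes

Color {C, D, G, H, J, K, L} black and {A, B, E, F, I, M} white. No edge joins two same-colored vertices, so the graph is bipartite.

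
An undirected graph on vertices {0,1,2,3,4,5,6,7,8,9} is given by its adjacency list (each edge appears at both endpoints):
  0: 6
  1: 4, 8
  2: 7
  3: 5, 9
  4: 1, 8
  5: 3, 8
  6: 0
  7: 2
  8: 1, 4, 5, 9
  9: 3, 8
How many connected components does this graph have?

Component: {0, 6}
Component: {2, 7}
Component: {1, 3, 4, 5, 8, 9}

3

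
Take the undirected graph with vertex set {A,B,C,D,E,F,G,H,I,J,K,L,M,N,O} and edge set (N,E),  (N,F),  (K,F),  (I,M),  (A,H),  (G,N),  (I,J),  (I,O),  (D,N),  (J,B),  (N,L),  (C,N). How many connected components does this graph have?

3

Component: {A, H}
Component: {B, I, J, M, O}
Component: {C, D, E, F, G, K, L, N}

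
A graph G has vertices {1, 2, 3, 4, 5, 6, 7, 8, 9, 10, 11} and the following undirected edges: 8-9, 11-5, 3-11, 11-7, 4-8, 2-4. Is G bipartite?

A valid 2-coloring puts {1, 4, 6, 9, 10, 11} on one side and {2, 3, 5, 7, 8} on the other; every edge crosses between the two sides.

Yes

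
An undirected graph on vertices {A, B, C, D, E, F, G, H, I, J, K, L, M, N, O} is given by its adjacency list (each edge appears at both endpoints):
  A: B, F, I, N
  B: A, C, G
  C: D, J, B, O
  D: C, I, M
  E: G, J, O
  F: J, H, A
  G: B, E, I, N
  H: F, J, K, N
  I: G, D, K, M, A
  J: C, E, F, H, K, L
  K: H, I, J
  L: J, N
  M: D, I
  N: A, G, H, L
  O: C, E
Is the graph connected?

Yes

Starting from A and exploring outward reaches every vertex (A, N, F, I, B, L, H, G, J, D, K, M, C, E, O); the graph is connected.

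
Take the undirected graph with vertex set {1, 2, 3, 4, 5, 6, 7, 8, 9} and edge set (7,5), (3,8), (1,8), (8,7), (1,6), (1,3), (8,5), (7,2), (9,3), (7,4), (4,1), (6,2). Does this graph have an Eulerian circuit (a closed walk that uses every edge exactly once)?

Degrees: 1:4, 2:2, 3:3, 4:2, 5:2, 6:2, 7:4, 8:4, 9:1
3, 9 have odd degree; an Eulerian circuit needs every degree to be even, so none exists.

No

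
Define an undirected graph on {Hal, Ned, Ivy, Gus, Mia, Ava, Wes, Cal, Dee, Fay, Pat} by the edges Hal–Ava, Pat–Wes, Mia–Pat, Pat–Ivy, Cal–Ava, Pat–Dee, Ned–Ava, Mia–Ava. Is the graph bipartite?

Yes

Partition the vertices as {Gus, Ava, Fay, Pat} vs {Hal, Ned, Ivy, Mia, Wes, Cal, Dee}. Each listed edge has one endpoint in each part, so the graph is bipartite.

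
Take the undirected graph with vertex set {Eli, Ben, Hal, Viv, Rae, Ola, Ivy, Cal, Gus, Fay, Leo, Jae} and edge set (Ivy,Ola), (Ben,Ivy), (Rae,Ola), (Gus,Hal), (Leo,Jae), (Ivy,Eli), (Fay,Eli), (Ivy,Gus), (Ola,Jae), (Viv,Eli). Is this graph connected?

No

Component: {Cal}
Component: {Eli, Ben, Hal, Viv, Rae, Ola, Ivy, Gus, Fay, Leo, Jae}
No edge joins these 2 groups, so the graph is disconnected.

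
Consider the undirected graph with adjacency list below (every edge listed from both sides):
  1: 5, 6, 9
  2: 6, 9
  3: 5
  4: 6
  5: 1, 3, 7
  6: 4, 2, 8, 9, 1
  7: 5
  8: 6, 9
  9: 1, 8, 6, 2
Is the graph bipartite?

No

2-6-9-2 is an odd cycle (length 3), and a bipartite graph can contain only even cycles.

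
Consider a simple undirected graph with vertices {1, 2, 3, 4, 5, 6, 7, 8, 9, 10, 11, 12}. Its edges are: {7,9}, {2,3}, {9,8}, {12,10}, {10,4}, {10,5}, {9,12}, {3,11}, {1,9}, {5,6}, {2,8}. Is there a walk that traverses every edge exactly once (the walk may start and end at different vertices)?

Degrees: 1:1, 2:2, 3:2, 4:1, 5:2, 6:1, 7:1, 8:2, 9:4, 10:3, 11:1, 12:2
Odd-degree vertices: 1, 4, 6, 7, 10, 11 (6 total).
With 6 odd-degree vertices (more than two), no single trail can use every edge.

No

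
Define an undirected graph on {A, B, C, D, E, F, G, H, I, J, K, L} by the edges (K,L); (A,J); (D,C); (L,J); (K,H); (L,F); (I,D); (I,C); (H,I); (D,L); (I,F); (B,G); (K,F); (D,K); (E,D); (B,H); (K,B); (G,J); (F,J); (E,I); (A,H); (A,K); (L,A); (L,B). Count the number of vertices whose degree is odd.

Degrees: A:4, B:4, C:2, D:5, E:2, F:4, G:2, H:4, I:5, J:4, K:6, L:6
Odd-degree vertices: D, I.

2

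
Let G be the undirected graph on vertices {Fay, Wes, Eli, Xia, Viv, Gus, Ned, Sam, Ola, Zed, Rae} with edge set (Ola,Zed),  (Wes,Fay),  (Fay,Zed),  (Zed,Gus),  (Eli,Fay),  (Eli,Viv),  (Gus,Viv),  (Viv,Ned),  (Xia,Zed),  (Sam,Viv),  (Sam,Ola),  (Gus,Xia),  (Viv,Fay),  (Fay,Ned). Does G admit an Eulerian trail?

Degrees: Fay:5, Wes:1, Eli:2, Xia:2, Viv:5, Gus:3, Ned:2, Sam:2, Ola:2, Zed:4, Rae:0
Odd-degree vertices: Fay, Wes, Viv, Gus (4 total).
An Eulerian trail requires 0 or 2 odd-degree vertices; here there are 4.

No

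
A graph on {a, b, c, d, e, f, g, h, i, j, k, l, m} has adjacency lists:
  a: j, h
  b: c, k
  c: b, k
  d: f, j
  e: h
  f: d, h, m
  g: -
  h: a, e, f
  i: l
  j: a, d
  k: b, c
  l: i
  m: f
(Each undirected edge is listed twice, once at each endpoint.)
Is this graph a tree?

No

The graph has 13 vertices and 11 edges.
It is not connected, so it is not a tree.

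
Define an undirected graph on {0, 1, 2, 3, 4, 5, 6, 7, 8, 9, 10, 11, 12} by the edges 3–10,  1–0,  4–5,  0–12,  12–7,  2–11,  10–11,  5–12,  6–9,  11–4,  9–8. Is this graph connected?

No

Component: {6, 8, 9}
Component: {0, 1, 2, 3, 4, 5, 7, 10, 11, 12}
There are 2 separate components, so the graph is not connected.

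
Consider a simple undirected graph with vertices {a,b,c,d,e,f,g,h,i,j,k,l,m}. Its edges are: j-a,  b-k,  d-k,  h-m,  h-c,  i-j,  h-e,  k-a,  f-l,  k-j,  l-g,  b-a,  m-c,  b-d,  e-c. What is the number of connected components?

Component: {f, g, l}
Component: {c, e, h, m}
Component: {a, b, d, i, j, k}

3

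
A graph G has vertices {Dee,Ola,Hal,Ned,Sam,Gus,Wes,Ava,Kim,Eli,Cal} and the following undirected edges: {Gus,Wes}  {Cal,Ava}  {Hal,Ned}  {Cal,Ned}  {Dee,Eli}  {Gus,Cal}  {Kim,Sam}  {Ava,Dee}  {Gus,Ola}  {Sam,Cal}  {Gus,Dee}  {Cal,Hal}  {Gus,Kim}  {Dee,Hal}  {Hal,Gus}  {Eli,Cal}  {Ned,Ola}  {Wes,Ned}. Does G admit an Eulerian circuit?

Yes

Degrees: Dee:4, Ola:2, Hal:4, Ned:4, Sam:2, Gus:6, Wes:2, Ava:2, Kim:2, Eli:2, Cal:6
All degrees are even and the non-isolated vertices are connected — an Eulerian circuit exists.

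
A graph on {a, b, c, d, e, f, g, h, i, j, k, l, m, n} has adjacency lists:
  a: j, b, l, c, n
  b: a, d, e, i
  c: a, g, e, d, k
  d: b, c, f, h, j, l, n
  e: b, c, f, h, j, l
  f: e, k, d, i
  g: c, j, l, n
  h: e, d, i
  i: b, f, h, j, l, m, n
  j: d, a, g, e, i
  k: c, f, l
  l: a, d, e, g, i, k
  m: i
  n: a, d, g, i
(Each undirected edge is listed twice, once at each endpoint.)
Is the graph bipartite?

Yes

Color {b, c, f, h, j, l, m, n} black and {a, d, e, g, i, k} white. No edge joins two same-colored vertices, so the graph is bipartite.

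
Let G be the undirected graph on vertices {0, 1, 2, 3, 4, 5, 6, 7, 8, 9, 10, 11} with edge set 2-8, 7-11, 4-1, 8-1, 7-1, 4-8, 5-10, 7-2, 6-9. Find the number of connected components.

Component: {0}
Component: {3}
Component: {5, 10}
Component: {6, 9}
Component: {1, 2, 4, 7, 8, 11}

5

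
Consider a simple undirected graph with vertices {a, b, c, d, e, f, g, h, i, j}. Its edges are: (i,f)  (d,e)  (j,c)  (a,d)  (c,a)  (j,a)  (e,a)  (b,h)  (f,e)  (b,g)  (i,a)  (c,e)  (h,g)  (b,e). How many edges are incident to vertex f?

Neighbors of f: e, i.

2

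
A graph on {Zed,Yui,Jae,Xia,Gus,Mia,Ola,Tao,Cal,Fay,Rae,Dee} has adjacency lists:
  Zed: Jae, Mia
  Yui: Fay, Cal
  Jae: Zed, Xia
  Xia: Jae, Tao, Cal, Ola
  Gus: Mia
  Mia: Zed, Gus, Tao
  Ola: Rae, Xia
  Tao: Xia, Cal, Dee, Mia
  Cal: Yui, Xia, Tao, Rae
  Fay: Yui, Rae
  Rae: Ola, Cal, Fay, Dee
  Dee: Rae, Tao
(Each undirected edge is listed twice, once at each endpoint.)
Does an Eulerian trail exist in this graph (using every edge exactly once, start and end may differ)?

Degrees: Zed:2, Yui:2, Jae:2, Xia:4, Gus:1, Mia:3, Ola:2, Tao:4, Cal:4, Fay:2, Rae:4, Dee:2
Odd-degree vertices: Gus, Mia (2 total).
With 2 odd-degree vertices and all edges in one connected piece, an Eulerian trail exists (from Gus to Mia).

Yes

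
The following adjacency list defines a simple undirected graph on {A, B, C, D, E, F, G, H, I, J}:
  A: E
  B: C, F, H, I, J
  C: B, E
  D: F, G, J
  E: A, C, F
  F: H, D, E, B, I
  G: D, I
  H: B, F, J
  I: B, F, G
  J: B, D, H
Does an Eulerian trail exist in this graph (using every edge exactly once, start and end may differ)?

Degrees: A:1, B:5, C:2, D:3, E:3, F:5, G:2, H:3, I:3, J:3
Odd-degree vertices: A, B, D, E, F, H, I, J (8 total).
An Eulerian trail requires 0 or 2 odd-degree vertices; here there are 8.

No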